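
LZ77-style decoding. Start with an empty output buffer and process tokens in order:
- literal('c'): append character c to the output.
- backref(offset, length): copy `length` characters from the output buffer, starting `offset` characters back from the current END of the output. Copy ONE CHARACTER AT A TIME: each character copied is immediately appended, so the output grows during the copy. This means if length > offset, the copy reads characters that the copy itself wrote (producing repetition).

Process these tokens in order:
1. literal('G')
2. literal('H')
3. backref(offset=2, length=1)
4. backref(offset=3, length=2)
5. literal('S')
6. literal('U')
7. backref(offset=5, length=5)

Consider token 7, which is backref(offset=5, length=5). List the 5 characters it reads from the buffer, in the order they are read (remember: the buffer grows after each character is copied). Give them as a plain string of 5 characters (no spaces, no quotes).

Token 1: literal('G'). Output: "G"
Token 2: literal('H'). Output: "GH"
Token 3: backref(off=2, len=1). Copied 'G' from pos 0. Output: "GHG"
Token 4: backref(off=3, len=2). Copied 'GH' from pos 0. Output: "GHGGH"
Token 5: literal('S'). Output: "GHGGHS"
Token 6: literal('U'). Output: "GHGGHSU"
Token 7: backref(off=5, len=5). Buffer before: "GHGGHSU" (len 7)
  byte 1: read out[2]='G', append. Buffer now: "GHGGHSUG"
  byte 2: read out[3]='G', append. Buffer now: "GHGGHSUGG"
  byte 3: read out[4]='H', append. Buffer now: "GHGGHSUGGH"
  byte 4: read out[5]='S', append. Buffer now: "GHGGHSUGGHS"
  byte 5: read out[6]='U', append. Buffer now: "GHGGHSUGGHSU"

Answer: GGHSU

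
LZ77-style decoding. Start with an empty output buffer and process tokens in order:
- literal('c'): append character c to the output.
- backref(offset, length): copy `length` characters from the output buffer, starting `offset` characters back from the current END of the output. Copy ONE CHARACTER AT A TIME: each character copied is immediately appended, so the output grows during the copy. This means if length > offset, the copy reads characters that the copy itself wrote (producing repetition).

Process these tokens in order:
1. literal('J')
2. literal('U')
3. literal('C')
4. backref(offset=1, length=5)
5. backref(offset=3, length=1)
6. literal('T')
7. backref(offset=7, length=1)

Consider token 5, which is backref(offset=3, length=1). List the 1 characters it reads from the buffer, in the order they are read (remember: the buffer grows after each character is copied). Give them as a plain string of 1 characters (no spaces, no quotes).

Answer: C

Derivation:
Token 1: literal('J'). Output: "J"
Token 2: literal('U'). Output: "JU"
Token 3: literal('C'). Output: "JUC"
Token 4: backref(off=1, len=5) (overlapping!). Copied 'CCCCC' from pos 2. Output: "JUCCCCCC"
Token 5: backref(off=3, len=1). Buffer before: "JUCCCCCC" (len 8)
  byte 1: read out[5]='C', append. Buffer now: "JUCCCCCCC"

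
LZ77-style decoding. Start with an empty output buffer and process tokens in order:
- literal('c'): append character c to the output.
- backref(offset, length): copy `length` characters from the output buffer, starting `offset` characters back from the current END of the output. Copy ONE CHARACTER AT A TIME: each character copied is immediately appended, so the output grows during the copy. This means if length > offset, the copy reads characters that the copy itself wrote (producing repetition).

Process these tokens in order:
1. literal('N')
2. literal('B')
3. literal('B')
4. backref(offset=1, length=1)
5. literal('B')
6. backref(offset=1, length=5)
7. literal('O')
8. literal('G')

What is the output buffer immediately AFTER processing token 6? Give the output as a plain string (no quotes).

Answer: NBBBBBBBBB

Derivation:
Token 1: literal('N'). Output: "N"
Token 2: literal('B'). Output: "NB"
Token 3: literal('B'). Output: "NBB"
Token 4: backref(off=1, len=1). Copied 'B' from pos 2. Output: "NBBB"
Token 5: literal('B'). Output: "NBBBB"
Token 6: backref(off=1, len=5) (overlapping!). Copied 'BBBBB' from pos 4. Output: "NBBBBBBBBB"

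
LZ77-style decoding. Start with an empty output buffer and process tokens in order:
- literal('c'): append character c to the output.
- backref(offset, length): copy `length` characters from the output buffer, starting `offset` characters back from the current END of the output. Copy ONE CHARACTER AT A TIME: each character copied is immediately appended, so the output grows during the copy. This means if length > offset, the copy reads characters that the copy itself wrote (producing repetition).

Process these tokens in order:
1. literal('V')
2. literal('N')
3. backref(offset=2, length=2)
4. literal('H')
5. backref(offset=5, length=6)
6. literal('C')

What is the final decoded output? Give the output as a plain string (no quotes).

Token 1: literal('V'). Output: "V"
Token 2: literal('N'). Output: "VN"
Token 3: backref(off=2, len=2). Copied 'VN' from pos 0. Output: "VNVN"
Token 4: literal('H'). Output: "VNVNH"
Token 5: backref(off=5, len=6) (overlapping!). Copied 'VNVNHV' from pos 0. Output: "VNVNHVNVNHV"
Token 6: literal('C'). Output: "VNVNHVNVNHVC"

Answer: VNVNHVNVNHVC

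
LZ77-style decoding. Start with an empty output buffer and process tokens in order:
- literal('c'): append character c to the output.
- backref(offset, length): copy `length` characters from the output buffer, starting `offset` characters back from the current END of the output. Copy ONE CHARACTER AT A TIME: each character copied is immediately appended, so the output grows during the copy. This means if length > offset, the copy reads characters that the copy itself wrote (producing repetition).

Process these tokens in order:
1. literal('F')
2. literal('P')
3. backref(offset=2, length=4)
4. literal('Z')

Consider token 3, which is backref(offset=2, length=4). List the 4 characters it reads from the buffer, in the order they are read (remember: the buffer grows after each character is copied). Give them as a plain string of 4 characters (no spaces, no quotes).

Token 1: literal('F'). Output: "F"
Token 2: literal('P'). Output: "FP"
Token 3: backref(off=2, len=4). Buffer before: "FP" (len 2)
  byte 1: read out[0]='F', append. Buffer now: "FPF"
  byte 2: read out[1]='P', append. Buffer now: "FPFP"
  byte 3: read out[2]='F', append. Buffer now: "FPFPF"
  byte 4: read out[3]='P', append. Buffer now: "FPFPFP"

Answer: FPFP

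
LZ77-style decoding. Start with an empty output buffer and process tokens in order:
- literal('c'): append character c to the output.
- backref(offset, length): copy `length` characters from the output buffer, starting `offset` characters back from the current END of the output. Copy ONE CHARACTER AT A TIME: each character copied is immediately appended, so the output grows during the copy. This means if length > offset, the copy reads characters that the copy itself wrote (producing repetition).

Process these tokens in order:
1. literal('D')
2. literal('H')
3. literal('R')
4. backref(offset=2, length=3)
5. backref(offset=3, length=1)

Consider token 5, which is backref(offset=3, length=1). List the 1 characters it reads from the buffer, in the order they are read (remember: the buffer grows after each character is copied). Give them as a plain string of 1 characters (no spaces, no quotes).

Token 1: literal('D'). Output: "D"
Token 2: literal('H'). Output: "DH"
Token 3: literal('R'). Output: "DHR"
Token 4: backref(off=2, len=3) (overlapping!). Copied 'HRH' from pos 1. Output: "DHRHRH"
Token 5: backref(off=3, len=1). Buffer before: "DHRHRH" (len 6)
  byte 1: read out[3]='H', append. Buffer now: "DHRHRHH"

Answer: H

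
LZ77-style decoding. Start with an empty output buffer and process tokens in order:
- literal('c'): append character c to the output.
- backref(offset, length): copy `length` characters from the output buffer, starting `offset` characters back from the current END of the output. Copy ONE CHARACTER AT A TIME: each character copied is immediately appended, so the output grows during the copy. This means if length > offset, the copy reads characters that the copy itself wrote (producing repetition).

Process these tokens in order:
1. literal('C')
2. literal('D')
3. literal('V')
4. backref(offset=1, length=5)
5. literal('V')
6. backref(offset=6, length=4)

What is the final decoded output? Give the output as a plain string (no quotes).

Token 1: literal('C'). Output: "C"
Token 2: literal('D'). Output: "CD"
Token 3: literal('V'). Output: "CDV"
Token 4: backref(off=1, len=5) (overlapping!). Copied 'VVVVV' from pos 2. Output: "CDVVVVVV"
Token 5: literal('V'). Output: "CDVVVVVVV"
Token 6: backref(off=6, len=4). Copied 'VVVV' from pos 3. Output: "CDVVVVVVVVVVV"

Answer: CDVVVVVVVVVVV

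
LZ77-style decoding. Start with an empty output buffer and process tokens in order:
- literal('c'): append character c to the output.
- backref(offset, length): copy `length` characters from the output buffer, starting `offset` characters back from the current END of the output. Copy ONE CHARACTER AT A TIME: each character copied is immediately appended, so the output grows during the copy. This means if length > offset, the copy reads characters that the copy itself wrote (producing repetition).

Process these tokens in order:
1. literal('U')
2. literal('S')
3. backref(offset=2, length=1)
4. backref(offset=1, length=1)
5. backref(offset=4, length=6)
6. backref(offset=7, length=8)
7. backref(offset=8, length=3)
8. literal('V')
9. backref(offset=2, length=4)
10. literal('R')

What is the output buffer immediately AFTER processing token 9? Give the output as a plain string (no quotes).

Token 1: literal('U'). Output: "U"
Token 2: literal('S'). Output: "US"
Token 3: backref(off=2, len=1). Copied 'U' from pos 0. Output: "USU"
Token 4: backref(off=1, len=1). Copied 'U' from pos 2. Output: "USUU"
Token 5: backref(off=4, len=6) (overlapping!). Copied 'USUUUS' from pos 0. Output: "USUUUSUUUS"
Token 6: backref(off=7, len=8) (overlapping!). Copied 'UUSUUUSU' from pos 3. Output: "USUUUSUUUSUUSUUUSU"
Token 7: backref(off=8, len=3). Copied 'UUS' from pos 10. Output: "USUUUSUUUSUUSUUUSUUUS"
Token 8: literal('V'). Output: "USUUUSUUUSUUSUUUSUUUSV"
Token 9: backref(off=2, len=4) (overlapping!). Copied 'SVSV' from pos 20. Output: "USUUUSUUUSUUSUUUSUUUSVSVSV"

Answer: USUUUSUUUSUUSUUUSUUUSVSVSV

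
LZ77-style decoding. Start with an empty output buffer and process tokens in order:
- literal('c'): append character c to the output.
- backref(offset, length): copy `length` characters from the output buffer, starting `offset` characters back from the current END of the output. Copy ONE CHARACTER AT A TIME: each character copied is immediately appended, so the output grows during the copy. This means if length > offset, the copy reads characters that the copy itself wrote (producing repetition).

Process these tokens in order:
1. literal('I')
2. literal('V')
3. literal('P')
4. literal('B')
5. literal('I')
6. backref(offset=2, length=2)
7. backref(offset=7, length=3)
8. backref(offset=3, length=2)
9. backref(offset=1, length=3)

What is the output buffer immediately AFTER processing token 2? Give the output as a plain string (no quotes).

Token 1: literal('I'). Output: "I"
Token 2: literal('V'). Output: "IV"

Answer: IV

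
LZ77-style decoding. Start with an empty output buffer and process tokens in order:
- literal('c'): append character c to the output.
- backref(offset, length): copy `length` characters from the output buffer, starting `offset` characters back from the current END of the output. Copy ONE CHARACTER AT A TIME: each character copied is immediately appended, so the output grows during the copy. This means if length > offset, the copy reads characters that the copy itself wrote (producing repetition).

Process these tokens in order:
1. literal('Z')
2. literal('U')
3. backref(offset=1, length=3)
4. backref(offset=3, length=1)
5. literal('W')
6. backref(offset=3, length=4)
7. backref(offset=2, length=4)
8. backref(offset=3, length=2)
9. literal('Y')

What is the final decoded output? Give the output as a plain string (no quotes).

Token 1: literal('Z'). Output: "Z"
Token 2: literal('U'). Output: "ZU"
Token 3: backref(off=1, len=3) (overlapping!). Copied 'UUU' from pos 1. Output: "ZUUUU"
Token 4: backref(off=3, len=1). Copied 'U' from pos 2. Output: "ZUUUUU"
Token 5: literal('W'). Output: "ZUUUUUW"
Token 6: backref(off=3, len=4) (overlapping!). Copied 'UUWU' from pos 4. Output: "ZUUUUUWUUWU"
Token 7: backref(off=2, len=4) (overlapping!). Copied 'WUWU' from pos 9. Output: "ZUUUUUWUUWUWUWU"
Token 8: backref(off=3, len=2). Copied 'UW' from pos 12. Output: "ZUUUUUWUUWUWUWUUW"
Token 9: literal('Y'). Output: "ZUUUUUWUUWUWUWUUWY"

Answer: ZUUUUUWUUWUWUWUUWY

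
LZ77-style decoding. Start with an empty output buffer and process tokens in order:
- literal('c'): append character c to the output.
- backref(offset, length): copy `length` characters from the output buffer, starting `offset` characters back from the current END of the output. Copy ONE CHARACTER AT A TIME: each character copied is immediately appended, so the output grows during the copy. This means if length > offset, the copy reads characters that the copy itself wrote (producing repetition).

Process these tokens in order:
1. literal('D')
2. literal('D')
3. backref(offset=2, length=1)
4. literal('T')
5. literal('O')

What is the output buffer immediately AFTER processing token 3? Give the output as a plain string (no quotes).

Answer: DDD

Derivation:
Token 1: literal('D'). Output: "D"
Token 2: literal('D'). Output: "DD"
Token 3: backref(off=2, len=1). Copied 'D' from pos 0. Output: "DDD"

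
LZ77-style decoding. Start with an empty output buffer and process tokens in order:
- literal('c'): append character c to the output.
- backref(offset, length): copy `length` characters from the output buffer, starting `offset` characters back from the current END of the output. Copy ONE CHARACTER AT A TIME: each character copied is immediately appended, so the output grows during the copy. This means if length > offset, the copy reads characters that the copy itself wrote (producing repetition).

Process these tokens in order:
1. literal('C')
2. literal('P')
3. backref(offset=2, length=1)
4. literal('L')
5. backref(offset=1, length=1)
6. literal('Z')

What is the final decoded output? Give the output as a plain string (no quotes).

Answer: CPCLLZ

Derivation:
Token 1: literal('C'). Output: "C"
Token 2: literal('P'). Output: "CP"
Token 3: backref(off=2, len=1). Copied 'C' from pos 0. Output: "CPC"
Token 4: literal('L'). Output: "CPCL"
Token 5: backref(off=1, len=1). Copied 'L' from pos 3. Output: "CPCLL"
Token 6: literal('Z'). Output: "CPCLLZ"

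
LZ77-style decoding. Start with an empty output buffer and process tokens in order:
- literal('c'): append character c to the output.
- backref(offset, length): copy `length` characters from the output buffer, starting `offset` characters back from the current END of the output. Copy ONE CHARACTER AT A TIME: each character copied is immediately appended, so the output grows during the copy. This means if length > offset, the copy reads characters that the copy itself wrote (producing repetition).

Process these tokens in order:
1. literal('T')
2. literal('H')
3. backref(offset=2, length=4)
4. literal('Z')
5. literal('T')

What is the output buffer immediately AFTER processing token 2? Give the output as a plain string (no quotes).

Answer: TH

Derivation:
Token 1: literal('T'). Output: "T"
Token 2: literal('H'). Output: "TH"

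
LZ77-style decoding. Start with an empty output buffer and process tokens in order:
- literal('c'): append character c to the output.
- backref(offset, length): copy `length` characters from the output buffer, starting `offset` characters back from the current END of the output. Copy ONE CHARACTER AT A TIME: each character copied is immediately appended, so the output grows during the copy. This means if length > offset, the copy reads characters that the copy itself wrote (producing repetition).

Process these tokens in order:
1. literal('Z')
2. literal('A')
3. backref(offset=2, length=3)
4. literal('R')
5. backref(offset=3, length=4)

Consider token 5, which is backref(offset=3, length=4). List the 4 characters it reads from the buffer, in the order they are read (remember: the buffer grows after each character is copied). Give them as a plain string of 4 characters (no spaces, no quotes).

Answer: AZRA

Derivation:
Token 1: literal('Z'). Output: "Z"
Token 2: literal('A'). Output: "ZA"
Token 3: backref(off=2, len=3) (overlapping!). Copied 'ZAZ' from pos 0. Output: "ZAZAZ"
Token 4: literal('R'). Output: "ZAZAZR"
Token 5: backref(off=3, len=4). Buffer before: "ZAZAZR" (len 6)
  byte 1: read out[3]='A', append. Buffer now: "ZAZAZRA"
  byte 2: read out[4]='Z', append. Buffer now: "ZAZAZRAZ"
  byte 3: read out[5]='R', append. Buffer now: "ZAZAZRAZR"
  byte 4: read out[6]='A', append. Buffer now: "ZAZAZRAZRA"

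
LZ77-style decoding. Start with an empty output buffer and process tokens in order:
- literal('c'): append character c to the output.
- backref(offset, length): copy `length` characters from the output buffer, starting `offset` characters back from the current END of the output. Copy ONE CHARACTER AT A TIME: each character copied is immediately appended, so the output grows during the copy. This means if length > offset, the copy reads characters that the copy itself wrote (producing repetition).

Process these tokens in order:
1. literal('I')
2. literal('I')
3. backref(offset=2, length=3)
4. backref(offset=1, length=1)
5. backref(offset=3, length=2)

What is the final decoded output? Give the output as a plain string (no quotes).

Token 1: literal('I'). Output: "I"
Token 2: literal('I'). Output: "II"
Token 3: backref(off=2, len=3) (overlapping!). Copied 'III' from pos 0. Output: "IIIII"
Token 4: backref(off=1, len=1). Copied 'I' from pos 4. Output: "IIIIII"
Token 5: backref(off=3, len=2). Copied 'II' from pos 3. Output: "IIIIIIII"

Answer: IIIIIIII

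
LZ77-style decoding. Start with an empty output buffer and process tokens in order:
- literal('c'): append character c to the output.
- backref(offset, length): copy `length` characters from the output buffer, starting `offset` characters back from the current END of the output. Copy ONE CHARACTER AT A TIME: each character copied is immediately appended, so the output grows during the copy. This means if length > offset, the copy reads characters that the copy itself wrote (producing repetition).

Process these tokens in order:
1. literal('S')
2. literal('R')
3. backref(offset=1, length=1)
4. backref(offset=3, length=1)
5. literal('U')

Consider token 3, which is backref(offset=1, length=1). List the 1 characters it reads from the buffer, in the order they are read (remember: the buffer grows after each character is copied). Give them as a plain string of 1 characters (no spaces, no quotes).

Token 1: literal('S'). Output: "S"
Token 2: literal('R'). Output: "SR"
Token 3: backref(off=1, len=1). Buffer before: "SR" (len 2)
  byte 1: read out[1]='R', append. Buffer now: "SRR"

Answer: R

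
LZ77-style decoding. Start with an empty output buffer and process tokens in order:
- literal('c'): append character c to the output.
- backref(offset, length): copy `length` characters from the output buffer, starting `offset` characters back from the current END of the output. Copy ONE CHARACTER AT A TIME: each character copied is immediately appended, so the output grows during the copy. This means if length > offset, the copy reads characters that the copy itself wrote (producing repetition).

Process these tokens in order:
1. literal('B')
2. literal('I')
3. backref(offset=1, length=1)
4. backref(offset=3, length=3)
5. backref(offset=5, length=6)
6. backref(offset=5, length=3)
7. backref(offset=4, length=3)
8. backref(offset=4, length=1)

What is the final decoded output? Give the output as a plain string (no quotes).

Answer: BIIBIIIIBIIIIBIIIBI

Derivation:
Token 1: literal('B'). Output: "B"
Token 2: literal('I'). Output: "BI"
Token 3: backref(off=1, len=1). Copied 'I' from pos 1. Output: "BII"
Token 4: backref(off=3, len=3). Copied 'BII' from pos 0. Output: "BIIBII"
Token 5: backref(off=5, len=6) (overlapping!). Copied 'IIBIII' from pos 1. Output: "BIIBIIIIBIII"
Token 6: backref(off=5, len=3). Copied 'IBI' from pos 7. Output: "BIIBIIIIBIIIIBI"
Token 7: backref(off=4, len=3). Copied 'IIB' from pos 11. Output: "BIIBIIIIBIIIIBIIIB"
Token 8: backref(off=4, len=1). Copied 'I' from pos 14. Output: "BIIBIIIIBIIIIBIIIBI"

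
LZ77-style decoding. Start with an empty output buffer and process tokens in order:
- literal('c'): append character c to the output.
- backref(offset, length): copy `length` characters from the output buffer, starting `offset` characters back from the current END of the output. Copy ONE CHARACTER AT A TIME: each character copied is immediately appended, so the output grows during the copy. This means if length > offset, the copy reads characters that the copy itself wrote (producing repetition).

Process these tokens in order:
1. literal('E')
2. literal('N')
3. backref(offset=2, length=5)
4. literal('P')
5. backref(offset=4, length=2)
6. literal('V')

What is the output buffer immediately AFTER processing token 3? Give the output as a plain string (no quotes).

Token 1: literal('E'). Output: "E"
Token 2: literal('N'). Output: "EN"
Token 3: backref(off=2, len=5) (overlapping!). Copied 'ENENE' from pos 0. Output: "ENENENE"

Answer: ENENENE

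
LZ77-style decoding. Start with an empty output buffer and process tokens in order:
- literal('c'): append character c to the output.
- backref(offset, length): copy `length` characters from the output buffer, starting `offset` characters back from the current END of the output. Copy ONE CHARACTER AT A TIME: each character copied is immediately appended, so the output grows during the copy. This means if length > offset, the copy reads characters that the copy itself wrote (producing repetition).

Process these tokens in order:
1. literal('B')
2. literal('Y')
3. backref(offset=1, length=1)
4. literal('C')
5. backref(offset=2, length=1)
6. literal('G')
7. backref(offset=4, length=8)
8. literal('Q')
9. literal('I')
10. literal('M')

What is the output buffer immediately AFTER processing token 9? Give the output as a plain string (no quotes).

Token 1: literal('B'). Output: "B"
Token 2: literal('Y'). Output: "BY"
Token 3: backref(off=1, len=1). Copied 'Y' from pos 1. Output: "BYY"
Token 4: literal('C'). Output: "BYYC"
Token 5: backref(off=2, len=1). Copied 'Y' from pos 2. Output: "BYYCY"
Token 6: literal('G'). Output: "BYYCYG"
Token 7: backref(off=4, len=8) (overlapping!). Copied 'YCYGYCYG' from pos 2. Output: "BYYCYGYCYGYCYG"
Token 8: literal('Q'). Output: "BYYCYGYCYGYCYGQ"
Token 9: literal('I'). Output: "BYYCYGYCYGYCYGQI"

Answer: BYYCYGYCYGYCYGQI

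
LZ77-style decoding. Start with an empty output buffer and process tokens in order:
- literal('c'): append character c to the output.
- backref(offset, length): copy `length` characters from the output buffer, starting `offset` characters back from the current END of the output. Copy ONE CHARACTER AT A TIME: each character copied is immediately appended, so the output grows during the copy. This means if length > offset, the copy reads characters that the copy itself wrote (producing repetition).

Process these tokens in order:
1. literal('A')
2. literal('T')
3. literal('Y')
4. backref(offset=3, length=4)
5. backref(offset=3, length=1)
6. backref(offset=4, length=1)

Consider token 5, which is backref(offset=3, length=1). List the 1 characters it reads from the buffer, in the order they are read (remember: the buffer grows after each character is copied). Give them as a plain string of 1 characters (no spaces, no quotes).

Token 1: literal('A'). Output: "A"
Token 2: literal('T'). Output: "AT"
Token 3: literal('Y'). Output: "ATY"
Token 4: backref(off=3, len=4) (overlapping!). Copied 'ATYA' from pos 0. Output: "ATYATYA"
Token 5: backref(off=3, len=1). Buffer before: "ATYATYA" (len 7)
  byte 1: read out[4]='T', append. Buffer now: "ATYATYAT"

Answer: T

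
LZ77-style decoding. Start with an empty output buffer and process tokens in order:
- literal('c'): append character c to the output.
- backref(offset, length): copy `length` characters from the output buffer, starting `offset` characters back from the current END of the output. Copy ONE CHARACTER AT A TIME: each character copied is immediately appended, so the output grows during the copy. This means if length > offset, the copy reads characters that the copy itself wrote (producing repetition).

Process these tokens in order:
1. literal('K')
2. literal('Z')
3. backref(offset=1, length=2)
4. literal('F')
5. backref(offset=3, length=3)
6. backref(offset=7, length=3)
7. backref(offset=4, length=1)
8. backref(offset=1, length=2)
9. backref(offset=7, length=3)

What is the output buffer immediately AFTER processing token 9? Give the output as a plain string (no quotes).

Token 1: literal('K'). Output: "K"
Token 2: literal('Z'). Output: "KZ"
Token 3: backref(off=1, len=2) (overlapping!). Copied 'ZZ' from pos 1. Output: "KZZZ"
Token 4: literal('F'). Output: "KZZZF"
Token 5: backref(off=3, len=3). Copied 'ZZF' from pos 2. Output: "KZZZFZZF"
Token 6: backref(off=7, len=3). Copied 'ZZZ' from pos 1. Output: "KZZZFZZFZZZ"
Token 7: backref(off=4, len=1). Copied 'F' from pos 7. Output: "KZZZFZZFZZZF"
Token 8: backref(off=1, len=2) (overlapping!). Copied 'FF' from pos 11. Output: "KZZZFZZFZZZFFF"
Token 9: backref(off=7, len=3). Copied 'FZZ' from pos 7. Output: "KZZZFZZFZZZFFFFZZ"

Answer: KZZZFZZFZZZFFFFZZ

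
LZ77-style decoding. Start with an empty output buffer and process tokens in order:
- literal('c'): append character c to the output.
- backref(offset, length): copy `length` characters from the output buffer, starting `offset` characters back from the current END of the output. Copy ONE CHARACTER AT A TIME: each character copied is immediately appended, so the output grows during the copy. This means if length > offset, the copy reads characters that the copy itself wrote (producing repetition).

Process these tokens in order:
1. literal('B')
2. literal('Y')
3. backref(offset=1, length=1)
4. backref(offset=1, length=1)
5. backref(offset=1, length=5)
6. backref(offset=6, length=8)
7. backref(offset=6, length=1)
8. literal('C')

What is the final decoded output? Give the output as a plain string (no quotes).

Token 1: literal('B'). Output: "B"
Token 2: literal('Y'). Output: "BY"
Token 3: backref(off=1, len=1). Copied 'Y' from pos 1. Output: "BYY"
Token 4: backref(off=1, len=1). Copied 'Y' from pos 2. Output: "BYYY"
Token 5: backref(off=1, len=5) (overlapping!). Copied 'YYYYY' from pos 3. Output: "BYYYYYYYY"
Token 6: backref(off=6, len=8) (overlapping!). Copied 'YYYYYYYY' from pos 3. Output: "BYYYYYYYYYYYYYYYY"
Token 7: backref(off=6, len=1). Copied 'Y' from pos 11. Output: "BYYYYYYYYYYYYYYYYY"
Token 8: literal('C'). Output: "BYYYYYYYYYYYYYYYYYC"

Answer: BYYYYYYYYYYYYYYYYYC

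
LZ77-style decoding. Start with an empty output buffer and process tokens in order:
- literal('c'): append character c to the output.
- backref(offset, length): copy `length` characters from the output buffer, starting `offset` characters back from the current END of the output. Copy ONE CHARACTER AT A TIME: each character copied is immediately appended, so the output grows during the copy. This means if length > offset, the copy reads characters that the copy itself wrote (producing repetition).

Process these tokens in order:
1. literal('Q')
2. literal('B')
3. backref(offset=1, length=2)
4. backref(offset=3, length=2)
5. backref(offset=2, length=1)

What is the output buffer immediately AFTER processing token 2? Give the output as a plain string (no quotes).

Answer: QB

Derivation:
Token 1: literal('Q'). Output: "Q"
Token 2: literal('B'). Output: "QB"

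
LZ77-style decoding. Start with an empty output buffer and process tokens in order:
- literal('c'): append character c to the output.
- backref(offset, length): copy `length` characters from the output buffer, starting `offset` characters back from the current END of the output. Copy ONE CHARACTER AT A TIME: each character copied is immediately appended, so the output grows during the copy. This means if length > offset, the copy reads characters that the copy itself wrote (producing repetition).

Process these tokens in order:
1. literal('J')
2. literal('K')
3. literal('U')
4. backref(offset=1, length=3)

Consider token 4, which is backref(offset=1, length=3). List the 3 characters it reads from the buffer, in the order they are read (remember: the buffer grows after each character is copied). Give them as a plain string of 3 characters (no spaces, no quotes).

Token 1: literal('J'). Output: "J"
Token 2: literal('K'). Output: "JK"
Token 3: literal('U'). Output: "JKU"
Token 4: backref(off=1, len=3). Buffer before: "JKU" (len 3)
  byte 1: read out[2]='U', append. Buffer now: "JKUU"
  byte 2: read out[3]='U', append. Buffer now: "JKUUU"
  byte 3: read out[4]='U', append. Buffer now: "JKUUUU"

Answer: UUU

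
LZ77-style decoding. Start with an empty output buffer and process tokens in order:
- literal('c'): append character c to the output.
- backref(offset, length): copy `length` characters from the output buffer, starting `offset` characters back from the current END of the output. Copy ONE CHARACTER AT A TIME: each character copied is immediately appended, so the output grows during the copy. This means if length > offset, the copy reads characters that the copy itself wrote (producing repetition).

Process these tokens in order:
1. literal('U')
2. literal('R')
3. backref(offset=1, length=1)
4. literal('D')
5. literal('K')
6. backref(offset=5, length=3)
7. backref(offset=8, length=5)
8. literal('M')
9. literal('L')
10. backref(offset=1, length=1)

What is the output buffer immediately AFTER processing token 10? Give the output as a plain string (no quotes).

Token 1: literal('U'). Output: "U"
Token 2: literal('R'). Output: "UR"
Token 3: backref(off=1, len=1). Copied 'R' from pos 1. Output: "URR"
Token 4: literal('D'). Output: "URRD"
Token 5: literal('K'). Output: "URRDK"
Token 6: backref(off=5, len=3). Copied 'URR' from pos 0. Output: "URRDKURR"
Token 7: backref(off=8, len=5). Copied 'URRDK' from pos 0. Output: "URRDKURRURRDK"
Token 8: literal('M'). Output: "URRDKURRURRDKM"
Token 9: literal('L'). Output: "URRDKURRURRDKML"
Token 10: backref(off=1, len=1). Copied 'L' from pos 14. Output: "URRDKURRURRDKMLL"

Answer: URRDKURRURRDKMLL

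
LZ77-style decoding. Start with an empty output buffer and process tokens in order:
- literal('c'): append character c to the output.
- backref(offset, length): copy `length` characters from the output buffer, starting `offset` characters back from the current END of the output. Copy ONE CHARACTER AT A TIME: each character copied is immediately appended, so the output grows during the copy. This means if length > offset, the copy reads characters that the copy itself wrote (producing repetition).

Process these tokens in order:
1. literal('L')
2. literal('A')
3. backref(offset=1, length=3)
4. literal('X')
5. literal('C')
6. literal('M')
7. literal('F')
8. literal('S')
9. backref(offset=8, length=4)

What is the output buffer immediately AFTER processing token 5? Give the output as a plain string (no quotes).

Token 1: literal('L'). Output: "L"
Token 2: literal('A'). Output: "LA"
Token 3: backref(off=1, len=3) (overlapping!). Copied 'AAA' from pos 1. Output: "LAAAA"
Token 4: literal('X'). Output: "LAAAAX"
Token 5: literal('C'). Output: "LAAAAXC"

Answer: LAAAAXC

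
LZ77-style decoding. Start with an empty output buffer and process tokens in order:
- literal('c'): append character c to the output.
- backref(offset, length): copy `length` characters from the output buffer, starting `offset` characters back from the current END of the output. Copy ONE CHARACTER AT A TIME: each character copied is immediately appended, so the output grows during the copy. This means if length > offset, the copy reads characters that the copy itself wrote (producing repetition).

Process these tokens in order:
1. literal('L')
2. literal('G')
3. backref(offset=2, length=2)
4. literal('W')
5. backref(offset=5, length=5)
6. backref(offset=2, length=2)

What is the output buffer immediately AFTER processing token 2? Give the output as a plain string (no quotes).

Answer: LG

Derivation:
Token 1: literal('L'). Output: "L"
Token 2: literal('G'). Output: "LG"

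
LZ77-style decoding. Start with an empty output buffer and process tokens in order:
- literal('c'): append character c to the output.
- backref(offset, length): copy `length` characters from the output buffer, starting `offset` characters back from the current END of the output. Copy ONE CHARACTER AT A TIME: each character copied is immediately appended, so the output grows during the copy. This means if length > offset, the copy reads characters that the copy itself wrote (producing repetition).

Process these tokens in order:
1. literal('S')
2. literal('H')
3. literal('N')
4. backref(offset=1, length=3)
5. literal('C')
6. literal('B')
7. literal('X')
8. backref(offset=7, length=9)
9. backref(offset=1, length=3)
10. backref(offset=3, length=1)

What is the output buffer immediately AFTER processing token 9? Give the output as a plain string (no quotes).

Answer: SHNNNNCBXNNNNCBXNNNNN

Derivation:
Token 1: literal('S'). Output: "S"
Token 2: literal('H'). Output: "SH"
Token 3: literal('N'). Output: "SHN"
Token 4: backref(off=1, len=3) (overlapping!). Copied 'NNN' from pos 2. Output: "SHNNNN"
Token 5: literal('C'). Output: "SHNNNNC"
Token 6: literal('B'). Output: "SHNNNNCB"
Token 7: literal('X'). Output: "SHNNNNCBX"
Token 8: backref(off=7, len=9) (overlapping!). Copied 'NNNNCBXNN' from pos 2. Output: "SHNNNNCBXNNNNCBXNN"
Token 9: backref(off=1, len=3) (overlapping!). Copied 'NNN' from pos 17. Output: "SHNNNNCBXNNNNCBXNNNNN"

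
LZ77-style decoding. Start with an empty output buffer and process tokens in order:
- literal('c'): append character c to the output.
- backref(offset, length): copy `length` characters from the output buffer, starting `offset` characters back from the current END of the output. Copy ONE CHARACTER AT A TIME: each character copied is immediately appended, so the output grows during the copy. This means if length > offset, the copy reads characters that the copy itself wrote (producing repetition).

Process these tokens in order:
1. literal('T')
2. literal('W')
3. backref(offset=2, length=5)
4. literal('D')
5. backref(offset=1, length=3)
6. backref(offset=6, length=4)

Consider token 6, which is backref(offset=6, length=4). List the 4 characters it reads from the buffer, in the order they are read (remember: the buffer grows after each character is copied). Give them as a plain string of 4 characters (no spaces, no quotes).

Token 1: literal('T'). Output: "T"
Token 2: literal('W'). Output: "TW"
Token 3: backref(off=2, len=5) (overlapping!). Copied 'TWTWT' from pos 0. Output: "TWTWTWT"
Token 4: literal('D'). Output: "TWTWTWTD"
Token 5: backref(off=1, len=3) (overlapping!). Copied 'DDD' from pos 7. Output: "TWTWTWTDDDD"
Token 6: backref(off=6, len=4). Buffer before: "TWTWTWTDDDD" (len 11)
  byte 1: read out[5]='W', append. Buffer now: "TWTWTWTDDDDW"
  byte 2: read out[6]='T', append. Buffer now: "TWTWTWTDDDDWT"
  byte 3: read out[7]='D', append. Buffer now: "TWTWTWTDDDDWTD"
  byte 4: read out[8]='D', append. Buffer now: "TWTWTWTDDDDWTDD"

Answer: WTDD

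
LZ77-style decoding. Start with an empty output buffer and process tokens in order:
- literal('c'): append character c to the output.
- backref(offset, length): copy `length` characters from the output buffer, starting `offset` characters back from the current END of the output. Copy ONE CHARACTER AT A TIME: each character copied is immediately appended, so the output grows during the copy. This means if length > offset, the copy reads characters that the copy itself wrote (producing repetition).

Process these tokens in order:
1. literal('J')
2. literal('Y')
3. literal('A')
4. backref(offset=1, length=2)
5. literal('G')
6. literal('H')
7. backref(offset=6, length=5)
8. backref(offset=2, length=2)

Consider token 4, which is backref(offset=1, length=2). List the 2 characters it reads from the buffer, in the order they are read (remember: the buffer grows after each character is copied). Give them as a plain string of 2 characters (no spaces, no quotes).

Token 1: literal('J'). Output: "J"
Token 2: literal('Y'). Output: "JY"
Token 3: literal('A'). Output: "JYA"
Token 4: backref(off=1, len=2). Buffer before: "JYA" (len 3)
  byte 1: read out[2]='A', append. Buffer now: "JYAA"
  byte 2: read out[3]='A', append. Buffer now: "JYAAA"

Answer: AA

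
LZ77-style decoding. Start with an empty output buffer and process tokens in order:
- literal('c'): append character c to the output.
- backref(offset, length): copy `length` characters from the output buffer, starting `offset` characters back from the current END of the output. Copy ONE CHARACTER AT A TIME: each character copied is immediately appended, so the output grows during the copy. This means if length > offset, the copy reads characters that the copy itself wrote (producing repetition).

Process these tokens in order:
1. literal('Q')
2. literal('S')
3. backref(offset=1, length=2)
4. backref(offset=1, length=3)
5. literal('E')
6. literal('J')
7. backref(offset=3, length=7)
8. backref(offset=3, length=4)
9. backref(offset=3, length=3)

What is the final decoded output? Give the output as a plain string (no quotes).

Token 1: literal('Q'). Output: "Q"
Token 2: literal('S'). Output: "QS"
Token 3: backref(off=1, len=2) (overlapping!). Copied 'SS' from pos 1. Output: "QSSS"
Token 4: backref(off=1, len=3) (overlapping!). Copied 'SSS' from pos 3. Output: "QSSSSSS"
Token 5: literal('E'). Output: "QSSSSSSE"
Token 6: literal('J'). Output: "QSSSSSSEJ"
Token 7: backref(off=3, len=7) (overlapping!). Copied 'SEJSEJS' from pos 6. Output: "QSSSSSSEJSEJSEJS"
Token 8: backref(off=3, len=4) (overlapping!). Copied 'EJSE' from pos 13. Output: "QSSSSSSEJSEJSEJSEJSE"
Token 9: backref(off=3, len=3). Copied 'JSE' from pos 17. Output: "QSSSSSSEJSEJSEJSEJSEJSE"

Answer: QSSSSSSEJSEJSEJSEJSEJSE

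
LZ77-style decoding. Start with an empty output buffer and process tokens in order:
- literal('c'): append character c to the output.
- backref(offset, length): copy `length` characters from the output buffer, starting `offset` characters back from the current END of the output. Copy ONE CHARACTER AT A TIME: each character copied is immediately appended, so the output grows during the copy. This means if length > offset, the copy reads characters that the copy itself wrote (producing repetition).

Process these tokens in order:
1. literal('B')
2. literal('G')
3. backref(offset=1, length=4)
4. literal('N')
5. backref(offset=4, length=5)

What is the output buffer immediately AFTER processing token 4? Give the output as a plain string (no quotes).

Token 1: literal('B'). Output: "B"
Token 2: literal('G'). Output: "BG"
Token 3: backref(off=1, len=4) (overlapping!). Copied 'GGGG' from pos 1. Output: "BGGGGG"
Token 4: literal('N'). Output: "BGGGGGN"

Answer: BGGGGGN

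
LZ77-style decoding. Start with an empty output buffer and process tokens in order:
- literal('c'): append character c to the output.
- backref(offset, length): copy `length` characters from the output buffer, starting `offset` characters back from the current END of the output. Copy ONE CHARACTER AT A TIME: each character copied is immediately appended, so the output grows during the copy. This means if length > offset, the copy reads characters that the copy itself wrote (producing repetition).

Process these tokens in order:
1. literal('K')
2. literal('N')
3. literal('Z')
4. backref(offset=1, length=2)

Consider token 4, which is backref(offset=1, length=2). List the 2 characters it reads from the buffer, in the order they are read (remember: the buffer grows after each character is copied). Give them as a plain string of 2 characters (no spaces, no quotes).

Answer: ZZ

Derivation:
Token 1: literal('K'). Output: "K"
Token 2: literal('N'). Output: "KN"
Token 3: literal('Z'). Output: "KNZ"
Token 4: backref(off=1, len=2). Buffer before: "KNZ" (len 3)
  byte 1: read out[2]='Z', append. Buffer now: "KNZZ"
  byte 2: read out[3]='Z', append. Buffer now: "KNZZZ"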